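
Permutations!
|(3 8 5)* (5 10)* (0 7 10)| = |(0 7 10 5 3 8)| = 6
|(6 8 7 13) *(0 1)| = |(0 1)(6 8 7 13)| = 4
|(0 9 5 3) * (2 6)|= |(0 9 5 3)(2 6)|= 4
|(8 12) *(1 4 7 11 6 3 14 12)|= |(1 4 7 11 6 3 14 12 8)|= 9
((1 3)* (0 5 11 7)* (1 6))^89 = (0 5 11 7)(1 6 3)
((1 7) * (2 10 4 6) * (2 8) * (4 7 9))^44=(1 8)(2 9)(4 10)(6 7)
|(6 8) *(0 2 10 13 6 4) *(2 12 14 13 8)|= 9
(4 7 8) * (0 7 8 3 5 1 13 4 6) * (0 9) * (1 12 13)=(0 7 3 5 12 13 4 8 6 9)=[7, 1, 2, 5, 8, 12, 9, 3, 6, 0, 10, 11, 13, 4]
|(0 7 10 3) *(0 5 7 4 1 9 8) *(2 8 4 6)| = 12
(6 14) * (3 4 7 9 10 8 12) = (3 4 7 9 10 8 12)(6 14) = [0, 1, 2, 4, 7, 5, 14, 9, 12, 10, 8, 11, 3, 13, 6]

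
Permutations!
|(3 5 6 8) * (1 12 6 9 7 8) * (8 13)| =|(1 12 6)(3 5 9 7 13 8)| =6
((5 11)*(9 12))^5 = (5 11)(9 12)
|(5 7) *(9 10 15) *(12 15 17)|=10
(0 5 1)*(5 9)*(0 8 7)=(0 9 5 1 8 7)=[9, 8, 2, 3, 4, 1, 6, 0, 7, 5]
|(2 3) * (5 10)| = 2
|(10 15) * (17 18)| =|(10 15)(17 18)| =2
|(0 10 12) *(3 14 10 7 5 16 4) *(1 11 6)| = |(0 7 5 16 4 3 14 10 12)(1 11 6)| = 9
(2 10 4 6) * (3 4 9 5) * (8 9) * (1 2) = (1 2 10 8 9 5 3 4 6) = [0, 2, 10, 4, 6, 3, 1, 7, 9, 5, 8]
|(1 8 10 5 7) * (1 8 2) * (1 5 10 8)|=|(10)(1 2 5 7)|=4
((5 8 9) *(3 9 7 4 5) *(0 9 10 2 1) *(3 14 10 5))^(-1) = ((0 9 14 10 2 1)(3 5 8 7 4))^(-1) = (0 1 2 10 14 9)(3 4 7 8 5)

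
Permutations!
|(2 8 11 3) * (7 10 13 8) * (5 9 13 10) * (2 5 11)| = |(2 7 11 3 5 9 13 8)| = 8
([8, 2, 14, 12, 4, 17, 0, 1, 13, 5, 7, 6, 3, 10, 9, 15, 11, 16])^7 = (0 14)(1 11)(2 6)(3 12)(5 13)(7 16)(8 9)(10 17)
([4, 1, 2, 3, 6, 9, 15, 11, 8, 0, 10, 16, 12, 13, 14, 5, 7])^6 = [0, 1, 2, 3, 4, 5, 6, 7, 8, 9, 10, 11, 12, 13, 14, 15, 16]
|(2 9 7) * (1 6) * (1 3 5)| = |(1 6 3 5)(2 9 7)| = 12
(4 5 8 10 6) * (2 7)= (2 7)(4 5 8 10 6)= [0, 1, 7, 3, 5, 8, 4, 2, 10, 9, 6]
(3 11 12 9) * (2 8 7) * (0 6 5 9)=(0 6 5 9 3 11 12)(2 8 7)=[6, 1, 8, 11, 4, 9, 5, 2, 7, 3, 10, 12, 0]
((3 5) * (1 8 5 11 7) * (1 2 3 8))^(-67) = (2 3 11 7)(5 8)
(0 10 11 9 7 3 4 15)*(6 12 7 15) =(0 10 11 9 15)(3 4 6 12 7) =[10, 1, 2, 4, 6, 5, 12, 3, 8, 15, 11, 9, 7, 13, 14, 0]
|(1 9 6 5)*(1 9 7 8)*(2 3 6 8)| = 8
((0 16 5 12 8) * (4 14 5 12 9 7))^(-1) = (0 8 12 16)(4 7 9 5 14) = ((0 16 12 8)(4 14 5 9 7))^(-1)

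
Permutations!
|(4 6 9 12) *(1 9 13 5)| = 7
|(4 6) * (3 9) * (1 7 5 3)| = |(1 7 5 3 9)(4 6)| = 10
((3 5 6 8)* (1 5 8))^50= (8)(1 6 5)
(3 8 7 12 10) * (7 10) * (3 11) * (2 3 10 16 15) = (2 3 8 16 15)(7 12)(10 11) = [0, 1, 3, 8, 4, 5, 6, 12, 16, 9, 11, 10, 7, 13, 14, 2, 15]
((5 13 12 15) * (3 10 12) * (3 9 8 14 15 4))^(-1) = (3 4 12 10)(5 15 14 8 9 13)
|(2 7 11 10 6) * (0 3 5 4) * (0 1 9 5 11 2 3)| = 4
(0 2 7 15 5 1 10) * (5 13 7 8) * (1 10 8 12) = (0 2 12 1 8 5 10)(7 15 13) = [2, 8, 12, 3, 4, 10, 6, 15, 5, 9, 0, 11, 1, 7, 14, 13]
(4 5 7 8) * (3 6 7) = (3 6 7 8 4 5) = [0, 1, 2, 6, 5, 3, 7, 8, 4]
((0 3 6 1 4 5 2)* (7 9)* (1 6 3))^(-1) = (0 2 5 4 1)(7 9)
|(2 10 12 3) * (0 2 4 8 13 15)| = 9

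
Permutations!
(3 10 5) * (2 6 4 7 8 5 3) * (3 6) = (2 3 10 6 4 7 8 5) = [0, 1, 3, 10, 7, 2, 4, 8, 5, 9, 6]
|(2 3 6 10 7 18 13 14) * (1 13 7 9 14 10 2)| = |(1 13 10 9 14)(2 3 6)(7 18)| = 30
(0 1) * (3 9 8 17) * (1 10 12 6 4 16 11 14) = [10, 0, 2, 9, 16, 5, 4, 7, 17, 8, 12, 14, 6, 13, 1, 15, 11, 3] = (0 10 12 6 4 16 11 14 1)(3 9 8 17)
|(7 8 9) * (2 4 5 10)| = 12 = |(2 4 5 10)(7 8 9)|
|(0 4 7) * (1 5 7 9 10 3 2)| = |(0 4 9 10 3 2 1 5 7)| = 9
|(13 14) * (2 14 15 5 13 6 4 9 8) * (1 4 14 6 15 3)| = |(1 4 9 8 2 6 14 15 5 13 3)| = 11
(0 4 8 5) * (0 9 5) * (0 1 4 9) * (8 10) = [9, 4, 2, 3, 10, 0, 6, 7, 1, 5, 8] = (0 9 5)(1 4 10 8)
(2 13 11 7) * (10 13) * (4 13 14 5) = (2 10 14 5 4 13 11 7) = [0, 1, 10, 3, 13, 4, 6, 2, 8, 9, 14, 7, 12, 11, 5]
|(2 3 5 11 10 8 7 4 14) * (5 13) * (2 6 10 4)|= 11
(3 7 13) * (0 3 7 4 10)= (0 3 4 10)(7 13)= [3, 1, 2, 4, 10, 5, 6, 13, 8, 9, 0, 11, 12, 7]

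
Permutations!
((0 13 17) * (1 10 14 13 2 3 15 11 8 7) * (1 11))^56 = ((0 2 3 15 1 10 14 13 17)(7 11 8))^56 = (0 3 1 14 17 2 15 10 13)(7 8 11)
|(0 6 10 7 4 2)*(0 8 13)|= |(0 6 10 7 4 2 8 13)|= 8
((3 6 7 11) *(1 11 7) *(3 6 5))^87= ((1 11 6)(3 5))^87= (11)(3 5)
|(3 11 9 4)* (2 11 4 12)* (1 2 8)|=|(1 2 11 9 12 8)(3 4)|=6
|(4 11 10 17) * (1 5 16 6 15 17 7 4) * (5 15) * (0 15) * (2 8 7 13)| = 84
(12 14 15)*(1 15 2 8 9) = [0, 15, 8, 3, 4, 5, 6, 7, 9, 1, 10, 11, 14, 13, 2, 12] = (1 15 12 14 2 8 9)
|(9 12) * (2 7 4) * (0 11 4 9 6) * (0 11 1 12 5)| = 10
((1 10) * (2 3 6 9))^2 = ((1 10)(2 3 6 9))^2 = (10)(2 6)(3 9)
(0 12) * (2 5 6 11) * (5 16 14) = [12, 1, 16, 3, 4, 6, 11, 7, 8, 9, 10, 2, 0, 13, 5, 15, 14] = (0 12)(2 16 14 5 6 11)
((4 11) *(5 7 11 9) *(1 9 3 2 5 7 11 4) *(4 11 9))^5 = (1 9 3 11 5 4 7 2)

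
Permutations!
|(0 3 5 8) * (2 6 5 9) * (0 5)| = 10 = |(0 3 9 2 6)(5 8)|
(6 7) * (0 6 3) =(0 6 7 3) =[6, 1, 2, 0, 4, 5, 7, 3]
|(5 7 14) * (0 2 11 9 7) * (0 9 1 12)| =20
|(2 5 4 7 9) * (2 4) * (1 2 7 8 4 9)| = 4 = |(9)(1 2 5 7)(4 8)|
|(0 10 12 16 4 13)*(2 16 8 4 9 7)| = |(0 10 12 8 4 13)(2 16 9 7)| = 12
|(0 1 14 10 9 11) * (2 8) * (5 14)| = |(0 1 5 14 10 9 11)(2 8)| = 14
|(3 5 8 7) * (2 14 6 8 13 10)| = 9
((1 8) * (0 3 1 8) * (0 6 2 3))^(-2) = ((8)(1 6 2 3))^(-2) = (8)(1 2)(3 6)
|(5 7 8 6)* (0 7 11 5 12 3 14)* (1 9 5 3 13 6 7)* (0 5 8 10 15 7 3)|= |(0 1 9 8 3 14 5 11)(6 12 13)(7 10 15)|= 24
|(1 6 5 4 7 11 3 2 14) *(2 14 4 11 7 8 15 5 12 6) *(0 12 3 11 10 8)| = |(0 12 6 3 14 1 2 4)(5 10 8 15)| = 8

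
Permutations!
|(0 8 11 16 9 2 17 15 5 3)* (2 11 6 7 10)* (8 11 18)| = |(0 11 16 9 18 8 6 7 10 2 17 15 5 3)| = 14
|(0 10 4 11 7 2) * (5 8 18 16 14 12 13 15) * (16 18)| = |(18)(0 10 4 11 7 2)(5 8 16 14 12 13 15)| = 42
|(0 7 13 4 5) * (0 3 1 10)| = |(0 7 13 4 5 3 1 10)| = 8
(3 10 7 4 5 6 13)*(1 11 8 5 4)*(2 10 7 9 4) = (1 11 8 5 6 13 3 7)(2 10 9 4) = [0, 11, 10, 7, 2, 6, 13, 1, 5, 4, 9, 8, 12, 3]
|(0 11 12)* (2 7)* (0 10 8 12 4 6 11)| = 6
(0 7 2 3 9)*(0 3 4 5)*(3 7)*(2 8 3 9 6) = (0 9 7 8 3 6 2 4 5) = [9, 1, 4, 6, 5, 0, 2, 8, 3, 7]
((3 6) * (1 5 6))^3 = (1 3 6 5)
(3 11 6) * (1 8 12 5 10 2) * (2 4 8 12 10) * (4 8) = (1 12 5 2)(3 11 6)(8 10) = [0, 12, 1, 11, 4, 2, 3, 7, 10, 9, 8, 6, 5]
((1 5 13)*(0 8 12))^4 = (0 8 12)(1 5 13)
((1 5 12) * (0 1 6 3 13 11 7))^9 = (13)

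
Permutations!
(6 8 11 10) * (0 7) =(0 7)(6 8 11 10) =[7, 1, 2, 3, 4, 5, 8, 0, 11, 9, 6, 10]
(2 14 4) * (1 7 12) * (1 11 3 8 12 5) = (1 7 5)(2 14 4)(3 8 12 11) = [0, 7, 14, 8, 2, 1, 6, 5, 12, 9, 10, 3, 11, 13, 4]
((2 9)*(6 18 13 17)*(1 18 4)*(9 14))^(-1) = (1 4 6 17 13 18)(2 9 14)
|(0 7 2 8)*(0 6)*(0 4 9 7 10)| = |(0 10)(2 8 6 4 9 7)| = 6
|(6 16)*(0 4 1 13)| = 4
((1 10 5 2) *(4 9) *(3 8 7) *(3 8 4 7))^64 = (10)(3 8 7 9 4)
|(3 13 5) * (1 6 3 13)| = 6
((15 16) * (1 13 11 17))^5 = ((1 13 11 17)(15 16))^5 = (1 13 11 17)(15 16)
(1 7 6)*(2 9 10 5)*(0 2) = (0 2 9 10 5)(1 7 6) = [2, 7, 9, 3, 4, 0, 1, 6, 8, 10, 5]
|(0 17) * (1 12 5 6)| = 4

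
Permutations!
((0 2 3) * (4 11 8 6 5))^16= (0 2 3)(4 11 8 6 5)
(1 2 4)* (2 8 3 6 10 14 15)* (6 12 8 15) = (1 15 2 4)(3 12 8)(6 10 14) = [0, 15, 4, 12, 1, 5, 10, 7, 3, 9, 14, 11, 8, 13, 6, 2]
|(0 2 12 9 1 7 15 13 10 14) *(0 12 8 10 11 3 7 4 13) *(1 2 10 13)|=|(0 10 14 12 9 2 8 13 11 3 7 15)(1 4)|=12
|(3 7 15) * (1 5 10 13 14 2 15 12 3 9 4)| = |(1 5 10 13 14 2 15 9 4)(3 7 12)| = 9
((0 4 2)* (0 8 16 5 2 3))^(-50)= (0 4 3)(2 16)(5 8)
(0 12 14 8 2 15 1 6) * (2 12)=(0 2 15 1 6)(8 12 14)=[2, 6, 15, 3, 4, 5, 0, 7, 12, 9, 10, 11, 14, 13, 8, 1]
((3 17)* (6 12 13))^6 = (17)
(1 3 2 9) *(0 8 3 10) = [8, 10, 9, 2, 4, 5, 6, 7, 3, 1, 0] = (0 8 3 2 9 1 10)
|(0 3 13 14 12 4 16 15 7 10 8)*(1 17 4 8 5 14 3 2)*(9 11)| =|(0 2 1 17 4 16 15 7 10 5 14 12 8)(3 13)(9 11)| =26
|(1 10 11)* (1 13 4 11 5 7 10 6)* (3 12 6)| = 12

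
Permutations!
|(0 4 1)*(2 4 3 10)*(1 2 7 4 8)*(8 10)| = |(0 3 8 1)(2 10 7 4)| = 4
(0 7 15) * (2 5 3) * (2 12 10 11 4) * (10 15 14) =(0 7 14 10 11 4 2 5 3 12 15) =[7, 1, 5, 12, 2, 3, 6, 14, 8, 9, 11, 4, 15, 13, 10, 0]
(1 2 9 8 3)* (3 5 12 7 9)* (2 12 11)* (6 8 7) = (1 12 6 8 5 11 2 3)(7 9) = [0, 12, 3, 1, 4, 11, 8, 9, 5, 7, 10, 2, 6]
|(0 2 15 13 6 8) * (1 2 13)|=12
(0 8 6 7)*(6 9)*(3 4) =[8, 1, 2, 4, 3, 5, 7, 0, 9, 6] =(0 8 9 6 7)(3 4)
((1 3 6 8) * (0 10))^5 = ((0 10)(1 3 6 8))^5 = (0 10)(1 3 6 8)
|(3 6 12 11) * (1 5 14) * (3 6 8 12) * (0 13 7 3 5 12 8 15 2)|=|(0 13 7 3 15 2)(1 12 11 6 5 14)|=6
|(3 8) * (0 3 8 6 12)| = |(0 3 6 12)| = 4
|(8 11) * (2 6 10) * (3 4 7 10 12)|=|(2 6 12 3 4 7 10)(8 11)|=14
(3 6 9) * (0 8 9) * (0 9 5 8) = (3 6 9)(5 8) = [0, 1, 2, 6, 4, 8, 9, 7, 5, 3]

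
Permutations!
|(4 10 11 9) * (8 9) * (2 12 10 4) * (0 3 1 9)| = 9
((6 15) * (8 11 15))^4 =(15)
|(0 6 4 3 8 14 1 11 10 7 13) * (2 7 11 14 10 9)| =|(0 6 4 3 8 10 11 9 2 7 13)(1 14)| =22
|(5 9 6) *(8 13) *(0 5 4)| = 10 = |(0 5 9 6 4)(8 13)|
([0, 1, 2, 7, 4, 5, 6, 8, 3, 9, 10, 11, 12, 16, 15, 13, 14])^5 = [0, 1, 2, 8, 4, 5, 6, 3, 7, 9, 10, 11, 12, 16, 15, 13, 14]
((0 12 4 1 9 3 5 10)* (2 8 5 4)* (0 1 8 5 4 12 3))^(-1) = (0 9 1 10 5 2 12 3)(4 8)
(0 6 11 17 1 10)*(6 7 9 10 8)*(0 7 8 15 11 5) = (0 8 6 5)(1 15 11 17)(7 9 10) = [8, 15, 2, 3, 4, 0, 5, 9, 6, 10, 7, 17, 12, 13, 14, 11, 16, 1]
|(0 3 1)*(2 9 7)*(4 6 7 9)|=12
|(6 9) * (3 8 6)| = 4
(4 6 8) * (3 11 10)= (3 11 10)(4 6 8)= [0, 1, 2, 11, 6, 5, 8, 7, 4, 9, 3, 10]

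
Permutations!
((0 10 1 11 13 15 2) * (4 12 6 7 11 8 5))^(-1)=(0 2 15 13 11 7 6 12 4 5 8 1 10)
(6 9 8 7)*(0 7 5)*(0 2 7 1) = [1, 0, 7, 3, 4, 2, 9, 6, 5, 8] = (0 1)(2 7 6 9 8 5)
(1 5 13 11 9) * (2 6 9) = (1 5 13 11 2 6 9) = [0, 5, 6, 3, 4, 13, 9, 7, 8, 1, 10, 2, 12, 11]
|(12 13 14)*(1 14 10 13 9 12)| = 2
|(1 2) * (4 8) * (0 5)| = 2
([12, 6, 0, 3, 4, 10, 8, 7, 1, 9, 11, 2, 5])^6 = (12)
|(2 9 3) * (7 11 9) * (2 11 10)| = |(2 7 10)(3 11 9)| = 3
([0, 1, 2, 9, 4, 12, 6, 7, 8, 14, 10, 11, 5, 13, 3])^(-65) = (3 9 14)(5 12)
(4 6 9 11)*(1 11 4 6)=(1 11 6 9 4)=[0, 11, 2, 3, 1, 5, 9, 7, 8, 4, 10, 6]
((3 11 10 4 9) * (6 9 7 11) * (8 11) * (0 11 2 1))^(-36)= (0 7)(1 4)(2 10)(8 11)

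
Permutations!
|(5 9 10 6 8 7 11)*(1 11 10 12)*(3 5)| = 12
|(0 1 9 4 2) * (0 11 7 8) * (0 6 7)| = |(0 1 9 4 2 11)(6 7 8)| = 6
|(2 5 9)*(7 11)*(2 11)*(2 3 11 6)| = |(2 5 9 6)(3 11 7)| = 12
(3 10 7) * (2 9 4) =(2 9 4)(3 10 7) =[0, 1, 9, 10, 2, 5, 6, 3, 8, 4, 7]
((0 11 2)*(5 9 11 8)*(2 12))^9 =(0 5 11 2 8 9 12)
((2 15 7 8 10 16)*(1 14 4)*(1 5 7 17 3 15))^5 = ((1 14 4 5 7 8 10 16 2)(3 15 17))^5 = (1 8 14 10 4 16 5 2 7)(3 17 15)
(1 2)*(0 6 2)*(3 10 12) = (0 6 2 1)(3 10 12) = [6, 0, 1, 10, 4, 5, 2, 7, 8, 9, 12, 11, 3]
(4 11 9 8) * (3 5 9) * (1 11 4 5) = (1 11 3)(5 9 8) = [0, 11, 2, 1, 4, 9, 6, 7, 5, 8, 10, 3]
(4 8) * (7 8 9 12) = [0, 1, 2, 3, 9, 5, 6, 8, 4, 12, 10, 11, 7] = (4 9 12 7 8)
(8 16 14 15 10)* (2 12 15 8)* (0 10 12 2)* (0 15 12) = [10, 1, 2, 3, 4, 5, 6, 7, 16, 9, 15, 11, 12, 13, 8, 0, 14] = (0 10 15)(8 16 14)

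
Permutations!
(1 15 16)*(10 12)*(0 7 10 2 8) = (0 7 10 12 2 8)(1 15 16) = [7, 15, 8, 3, 4, 5, 6, 10, 0, 9, 12, 11, 2, 13, 14, 16, 1]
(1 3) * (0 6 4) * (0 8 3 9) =(0 6 4 8 3 1 9) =[6, 9, 2, 1, 8, 5, 4, 7, 3, 0]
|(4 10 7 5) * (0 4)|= |(0 4 10 7 5)|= 5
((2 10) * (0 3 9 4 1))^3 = (0 4 3 1 9)(2 10)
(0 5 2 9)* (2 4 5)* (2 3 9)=(0 3 9)(4 5)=[3, 1, 2, 9, 5, 4, 6, 7, 8, 0]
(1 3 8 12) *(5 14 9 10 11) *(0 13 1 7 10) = (0 13 1 3 8 12 7 10 11 5 14 9) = [13, 3, 2, 8, 4, 14, 6, 10, 12, 0, 11, 5, 7, 1, 9]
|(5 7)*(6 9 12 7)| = |(5 6 9 12 7)| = 5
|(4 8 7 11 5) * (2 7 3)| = |(2 7 11 5 4 8 3)| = 7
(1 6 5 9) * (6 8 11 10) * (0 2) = [2, 8, 0, 3, 4, 9, 5, 7, 11, 1, 6, 10] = (0 2)(1 8 11 10 6 5 9)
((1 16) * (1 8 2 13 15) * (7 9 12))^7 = (1 16 8 2 13 15)(7 9 12) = ((1 16 8 2 13 15)(7 9 12))^7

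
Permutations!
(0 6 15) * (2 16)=(0 6 15)(2 16)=[6, 1, 16, 3, 4, 5, 15, 7, 8, 9, 10, 11, 12, 13, 14, 0, 2]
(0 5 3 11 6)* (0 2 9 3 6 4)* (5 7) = (0 7 5 6 2 9 3 11 4) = [7, 1, 9, 11, 0, 6, 2, 5, 8, 3, 10, 4]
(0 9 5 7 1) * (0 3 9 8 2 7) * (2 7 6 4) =(0 8 7 1 3 9 5)(2 6 4) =[8, 3, 6, 9, 2, 0, 4, 1, 7, 5]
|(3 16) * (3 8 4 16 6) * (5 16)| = 4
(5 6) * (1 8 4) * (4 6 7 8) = (1 4)(5 7 8 6) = [0, 4, 2, 3, 1, 7, 5, 8, 6]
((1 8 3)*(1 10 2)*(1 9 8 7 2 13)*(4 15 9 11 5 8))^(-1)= ((1 7 2 11 5 8 3 10 13)(4 15 9))^(-1)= (1 13 10 3 8 5 11 2 7)(4 9 15)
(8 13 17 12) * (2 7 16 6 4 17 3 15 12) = (2 7 16 6 4 17)(3 15 12 8 13) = [0, 1, 7, 15, 17, 5, 4, 16, 13, 9, 10, 11, 8, 3, 14, 12, 6, 2]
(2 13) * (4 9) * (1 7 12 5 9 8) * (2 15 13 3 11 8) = (1 7 12 5 9 4 2 3 11 8)(13 15) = [0, 7, 3, 11, 2, 9, 6, 12, 1, 4, 10, 8, 5, 15, 14, 13]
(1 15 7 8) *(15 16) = (1 16 15 7 8) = [0, 16, 2, 3, 4, 5, 6, 8, 1, 9, 10, 11, 12, 13, 14, 7, 15]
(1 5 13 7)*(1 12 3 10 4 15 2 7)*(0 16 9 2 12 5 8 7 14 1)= [16, 8, 14, 10, 15, 13, 6, 5, 7, 2, 4, 11, 3, 0, 1, 12, 9]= (0 16 9 2 14 1 8 7 5 13)(3 10 4 15 12)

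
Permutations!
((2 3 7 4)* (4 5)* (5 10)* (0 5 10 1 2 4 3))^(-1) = (10)(0 2 1 7 3 5)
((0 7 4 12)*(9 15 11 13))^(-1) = (0 12 4 7)(9 13 11 15)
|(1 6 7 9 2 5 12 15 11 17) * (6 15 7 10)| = |(1 15 11 17)(2 5 12 7 9)(6 10)| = 20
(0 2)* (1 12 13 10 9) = [2, 12, 0, 3, 4, 5, 6, 7, 8, 1, 9, 11, 13, 10] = (0 2)(1 12 13 10 9)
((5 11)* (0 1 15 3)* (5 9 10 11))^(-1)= (0 3 15 1)(9 11 10)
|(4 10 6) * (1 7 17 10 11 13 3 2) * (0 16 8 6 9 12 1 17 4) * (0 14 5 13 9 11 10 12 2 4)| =|(0 16 8 6 14 5 13 3 4 10 11 9 2 17 12 1 7)| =17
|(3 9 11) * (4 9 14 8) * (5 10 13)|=6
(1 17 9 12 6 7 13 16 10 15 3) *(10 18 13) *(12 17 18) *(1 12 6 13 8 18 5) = (1 5)(3 12 13 16 6 7 10 15)(8 18)(9 17) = [0, 5, 2, 12, 4, 1, 7, 10, 18, 17, 15, 11, 13, 16, 14, 3, 6, 9, 8]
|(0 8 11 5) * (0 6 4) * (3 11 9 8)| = |(0 3 11 5 6 4)(8 9)| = 6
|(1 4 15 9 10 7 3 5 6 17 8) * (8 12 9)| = 8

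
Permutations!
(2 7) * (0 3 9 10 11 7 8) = (0 3 9 10 11 7 2 8) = [3, 1, 8, 9, 4, 5, 6, 2, 0, 10, 11, 7]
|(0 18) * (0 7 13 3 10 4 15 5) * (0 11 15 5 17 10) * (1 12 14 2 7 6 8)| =|(0 18 6 8 1 12 14 2 7 13 3)(4 5 11 15 17 10)| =66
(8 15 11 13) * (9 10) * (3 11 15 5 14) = (15)(3 11 13 8 5 14)(9 10) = [0, 1, 2, 11, 4, 14, 6, 7, 5, 10, 9, 13, 12, 8, 3, 15]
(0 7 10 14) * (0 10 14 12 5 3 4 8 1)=(0 7 14 10 12 5 3 4 8 1)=[7, 0, 2, 4, 8, 3, 6, 14, 1, 9, 12, 11, 5, 13, 10]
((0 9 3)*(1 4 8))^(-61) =((0 9 3)(1 4 8))^(-61) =(0 3 9)(1 8 4)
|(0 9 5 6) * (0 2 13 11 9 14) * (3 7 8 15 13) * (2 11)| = 12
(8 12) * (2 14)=(2 14)(8 12)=[0, 1, 14, 3, 4, 5, 6, 7, 12, 9, 10, 11, 8, 13, 2]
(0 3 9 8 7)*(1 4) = [3, 4, 2, 9, 1, 5, 6, 0, 7, 8] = (0 3 9 8 7)(1 4)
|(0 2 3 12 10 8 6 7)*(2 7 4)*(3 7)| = 9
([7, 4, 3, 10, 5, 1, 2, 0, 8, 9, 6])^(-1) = [7, 5, 6, 2, 1, 4, 10, 0, 8, 9, 3]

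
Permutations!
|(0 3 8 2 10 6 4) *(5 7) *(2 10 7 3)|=9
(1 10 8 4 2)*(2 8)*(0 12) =(0 12)(1 10 2)(4 8) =[12, 10, 1, 3, 8, 5, 6, 7, 4, 9, 2, 11, 0]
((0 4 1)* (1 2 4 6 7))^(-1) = (0 1 7 6)(2 4)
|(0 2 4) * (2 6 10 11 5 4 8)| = 6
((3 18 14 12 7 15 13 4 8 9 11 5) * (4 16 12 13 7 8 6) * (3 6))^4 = (3 16 11)(4 13 9)(5 18 12)(6 14 8)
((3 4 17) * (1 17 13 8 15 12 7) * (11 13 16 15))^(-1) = ((1 17 3 4 16 15 12 7)(8 11 13))^(-1) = (1 7 12 15 16 4 3 17)(8 13 11)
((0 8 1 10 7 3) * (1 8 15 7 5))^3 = (0 3 7 15)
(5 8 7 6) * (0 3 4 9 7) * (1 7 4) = [3, 7, 2, 1, 9, 8, 5, 6, 0, 4] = (0 3 1 7 6 5 8)(4 9)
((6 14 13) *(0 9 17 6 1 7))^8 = (17)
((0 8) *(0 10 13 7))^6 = (0 8 10 13 7)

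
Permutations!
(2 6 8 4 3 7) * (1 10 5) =(1 10 5)(2 6 8 4 3 7) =[0, 10, 6, 7, 3, 1, 8, 2, 4, 9, 5]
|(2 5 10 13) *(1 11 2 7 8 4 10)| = 20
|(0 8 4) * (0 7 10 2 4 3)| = 12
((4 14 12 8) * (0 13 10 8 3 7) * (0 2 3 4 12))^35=((0 13 10 8 12 4 14)(2 3 7))^35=(14)(2 7 3)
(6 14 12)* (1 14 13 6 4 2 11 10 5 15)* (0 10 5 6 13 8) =(0 10 6 8)(1 14 12 4 2 11 5 15) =[10, 14, 11, 3, 2, 15, 8, 7, 0, 9, 6, 5, 4, 13, 12, 1]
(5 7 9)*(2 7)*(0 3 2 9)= (0 3 2 7)(5 9)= [3, 1, 7, 2, 4, 9, 6, 0, 8, 5]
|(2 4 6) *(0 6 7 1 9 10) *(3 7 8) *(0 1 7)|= 6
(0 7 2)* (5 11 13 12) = (0 7 2)(5 11 13 12) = [7, 1, 0, 3, 4, 11, 6, 2, 8, 9, 10, 13, 5, 12]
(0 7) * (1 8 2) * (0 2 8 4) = (8)(0 7 2 1 4) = [7, 4, 1, 3, 0, 5, 6, 2, 8]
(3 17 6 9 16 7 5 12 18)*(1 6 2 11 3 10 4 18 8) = (1 6 9 16 7 5 12 8)(2 11 3 17)(4 18 10) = [0, 6, 11, 17, 18, 12, 9, 5, 1, 16, 4, 3, 8, 13, 14, 15, 7, 2, 10]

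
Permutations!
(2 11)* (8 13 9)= [0, 1, 11, 3, 4, 5, 6, 7, 13, 8, 10, 2, 12, 9]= (2 11)(8 13 9)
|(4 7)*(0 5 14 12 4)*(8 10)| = 6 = |(0 5 14 12 4 7)(8 10)|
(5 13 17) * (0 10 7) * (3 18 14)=[10, 1, 2, 18, 4, 13, 6, 0, 8, 9, 7, 11, 12, 17, 3, 15, 16, 5, 14]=(0 10 7)(3 18 14)(5 13 17)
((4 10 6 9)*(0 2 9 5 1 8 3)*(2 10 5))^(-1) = ((0 10 6 2 9 4 5 1 8 3))^(-1) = (0 3 8 1 5 4 9 2 6 10)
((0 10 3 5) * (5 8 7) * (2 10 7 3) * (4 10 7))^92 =(0 10 7)(2 5 4)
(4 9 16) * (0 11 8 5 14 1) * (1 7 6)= (0 11 8 5 14 7 6 1)(4 9 16)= [11, 0, 2, 3, 9, 14, 1, 6, 5, 16, 10, 8, 12, 13, 7, 15, 4]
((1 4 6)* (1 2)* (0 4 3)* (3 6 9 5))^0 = (9)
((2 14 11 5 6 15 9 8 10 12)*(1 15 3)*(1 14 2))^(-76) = ((1 15 9 8 10 12)(3 14 11 5 6))^(-76) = (1 9 10)(3 6 5 11 14)(8 12 15)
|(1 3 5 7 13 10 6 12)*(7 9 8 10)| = 8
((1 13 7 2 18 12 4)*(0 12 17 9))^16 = (0 2 4 17 13)(1 9 7 12 18)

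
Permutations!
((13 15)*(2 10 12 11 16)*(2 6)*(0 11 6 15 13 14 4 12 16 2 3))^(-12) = (0 3 6 12 4 14 15 16 10 2 11)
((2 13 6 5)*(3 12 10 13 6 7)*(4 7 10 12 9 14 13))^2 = (2 5 6)(3 14 10 7 9 13 4)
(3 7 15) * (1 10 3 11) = (1 10 3 7 15 11) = [0, 10, 2, 7, 4, 5, 6, 15, 8, 9, 3, 1, 12, 13, 14, 11]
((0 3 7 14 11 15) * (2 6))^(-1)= (0 15 11 14 7 3)(2 6)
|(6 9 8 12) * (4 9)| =|(4 9 8 12 6)| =5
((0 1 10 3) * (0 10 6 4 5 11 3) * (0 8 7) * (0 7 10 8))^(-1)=(0 10 8 3 11 5 4 6 1)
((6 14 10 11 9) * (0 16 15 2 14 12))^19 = (0 12 6 9 11 10 14 2 15 16)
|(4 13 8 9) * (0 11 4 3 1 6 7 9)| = |(0 11 4 13 8)(1 6 7 9 3)| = 5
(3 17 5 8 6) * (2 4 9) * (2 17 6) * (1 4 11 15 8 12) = (1 4 9 17 5 12)(2 11 15 8)(3 6) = [0, 4, 11, 6, 9, 12, 3, 7, 2, 17, 10, 15, 1, 13, 14, 8, 16, 5]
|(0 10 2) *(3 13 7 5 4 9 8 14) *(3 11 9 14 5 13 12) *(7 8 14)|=30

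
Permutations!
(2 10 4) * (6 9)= (2 10 4)(6 9)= [0, 1, 10, 3, 2, 5, 9, 7, 8, 6, 4]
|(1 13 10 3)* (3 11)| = |(1 13 10 11 3)| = 5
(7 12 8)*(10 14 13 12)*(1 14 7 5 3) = (1 14 13 12 8 5 3)(7 10) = [0, 14, 2, 1, 4, 3, 6, 10, 5, 9, 7, 11, 8, 12, 13]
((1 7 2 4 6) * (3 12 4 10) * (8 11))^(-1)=((1 7 2 10 3 12 4 6)(8 11))^(-1)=(1 6 4 12 3 10 2 7)(8 11)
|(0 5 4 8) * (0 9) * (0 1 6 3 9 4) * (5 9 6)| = |(0 9 1 5)(3 6)(4 8)| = 4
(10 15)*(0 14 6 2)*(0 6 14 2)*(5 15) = (0 2 6)(5 15 10) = [2, 1, 6, 3, 4, 15, 0, 7, 8, 9, 5, 11, 12, 13, 14, 10]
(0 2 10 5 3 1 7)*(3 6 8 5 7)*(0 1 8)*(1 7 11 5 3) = (0 2 10 11 5 6)(3 8) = [2, 1, 10, 8, 4, 6, 0, 7, 3, 9, 11, 5]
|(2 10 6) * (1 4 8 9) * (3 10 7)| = |(1 4 8 9)(2 7 3 10 6)| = 20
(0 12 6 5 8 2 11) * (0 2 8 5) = (0 12 6)(2 11) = [12, 1, 11, 3, 4, 5, 0, 7, 8, 9, 10, 2, 6]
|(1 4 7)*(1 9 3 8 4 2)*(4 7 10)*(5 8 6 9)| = 6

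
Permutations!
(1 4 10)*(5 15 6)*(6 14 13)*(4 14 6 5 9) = (1 14 13 5 15 6 9 4 10) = [0, 14, 2, 3, 10, 15, 9, 7, 8, 4, 1, 11, 12, 5, 13, 6]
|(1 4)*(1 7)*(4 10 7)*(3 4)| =6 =|(1 10 7)(3 4)|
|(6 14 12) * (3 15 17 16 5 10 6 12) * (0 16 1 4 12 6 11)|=40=|(0 16 5 10 11)(1 4 12 6 14 3 15 17)|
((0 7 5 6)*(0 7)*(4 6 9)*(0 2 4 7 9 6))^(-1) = (0 4 2)(5 7 9 6)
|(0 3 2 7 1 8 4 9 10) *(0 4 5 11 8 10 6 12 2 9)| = 30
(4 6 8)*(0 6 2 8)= (0 6)(2 8 4)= [6, 1, 8, 3, 2, 5, 0, 7, 4]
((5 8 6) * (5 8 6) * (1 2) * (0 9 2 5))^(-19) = (0 2 5 8 9 1 6) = ((0 9 2 1 5 6 8))^(-19)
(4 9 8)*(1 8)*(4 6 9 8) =(1 4 8 6 9) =[0, 4, 2, 3, 8, 5, 9, 7, 6, 1]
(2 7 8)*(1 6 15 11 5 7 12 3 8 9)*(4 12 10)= (1 6 15 11 5 7 9)(2 10 4 12 3 8)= [0, 6, 10, 8, 12, 7, 15, 9, 2, 1, 4, 5, 3, 13, 14, 11]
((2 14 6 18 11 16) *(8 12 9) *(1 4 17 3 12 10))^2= (1 17 12 8)(2 6 11)(3 9 10 4)(14 18 16)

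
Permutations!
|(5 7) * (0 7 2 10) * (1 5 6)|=|(0 7 6 1 5 2 10)|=7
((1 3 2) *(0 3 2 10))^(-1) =((0 3 10)(1 2))^(-1) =(0 10 3)(1 2)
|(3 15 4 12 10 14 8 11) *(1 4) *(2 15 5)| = |(1 4 12 10 14 8 11 3 5 2 15)| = 11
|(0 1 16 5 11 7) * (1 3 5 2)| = |(0 3 5 11 7)(1 16 2)| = 15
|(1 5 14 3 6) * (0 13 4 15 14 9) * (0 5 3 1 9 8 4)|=|(0 13)(1 3 6 9 5 8 4 15 14)|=18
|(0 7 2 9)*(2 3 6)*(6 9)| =4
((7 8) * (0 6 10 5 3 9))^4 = ((0 6 10 5 3 9)(7 8))^4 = (0 3 10)(5 6 9)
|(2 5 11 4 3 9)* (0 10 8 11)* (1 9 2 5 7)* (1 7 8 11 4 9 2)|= 5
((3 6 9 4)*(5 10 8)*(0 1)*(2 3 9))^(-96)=(10)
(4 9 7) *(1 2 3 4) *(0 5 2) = (0 5 2 3 4 9 7 1) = [5, 0, 3, 4, 9, 2, 6, 1, 8, 7]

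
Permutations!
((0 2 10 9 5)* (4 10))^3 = (0 10)(2 9)(4 5) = ((0 2 4 10 9 5))^3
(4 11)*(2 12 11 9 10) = [0, 1, 12, 3, 9, 5, 6, 7, 8, 10, 2, 4, 11] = (2 12 11 4 9 10)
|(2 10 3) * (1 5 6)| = 3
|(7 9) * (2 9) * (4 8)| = |(2 9 7)(4 8)| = 6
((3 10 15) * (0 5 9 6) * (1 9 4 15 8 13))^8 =((0 5 4 15 3 10 8 13 1 9 6))^8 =(0 1 10 4 6 13 3 5 9 8 15)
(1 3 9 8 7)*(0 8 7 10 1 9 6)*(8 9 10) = (0 9 7 10 1 3 6) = [9, 3, 2, 6, 4, 5, 0, 10, 8, 7, 1]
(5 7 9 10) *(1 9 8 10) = (1 9)(5 7 8 10) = [0, 9, 2, 3, 4, 7, 6, 8, 10, 1, 5]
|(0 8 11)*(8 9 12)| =|(0 9 12 8 11)| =5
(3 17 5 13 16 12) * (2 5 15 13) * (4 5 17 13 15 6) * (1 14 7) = (1 14 7)(2 17 6 4 5)(3 13 16 12) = [0, 14, 17, 13, 5, 2, 4, 1, 8, 9, 10, 11, 3, 16, 7, 15, 12, 6]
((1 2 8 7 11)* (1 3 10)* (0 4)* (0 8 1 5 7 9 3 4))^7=((1 2)(3 10 5 7 11 4 8 9))^7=(1 2)(3 9 8 4 11 7 5 10)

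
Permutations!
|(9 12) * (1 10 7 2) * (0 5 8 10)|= |(0 5 8 10 7 2 1)(9 12)|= 14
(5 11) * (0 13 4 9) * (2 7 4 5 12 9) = [13, 1, 7, 3, 2, 11, 6, 4, 8, 0, 10, 12, 9, 5] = (0 13 5 11 12 9)(2 7 4)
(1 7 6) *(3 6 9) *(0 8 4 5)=(0 8 4 5)(1 7 9 3 6)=[8, 7, 2, 6, 5, 0, 1, 9, 4, 3]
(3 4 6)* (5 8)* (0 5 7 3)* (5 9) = (0 9 5 8 7 3 4 6) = [9, 1, 2, 4, 6, 8, 0, 3, 7, 5]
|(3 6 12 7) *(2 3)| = |(2 3 6 12 7)| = 5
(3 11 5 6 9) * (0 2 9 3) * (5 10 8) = (0 2 9)(3 11 10 8 5 6) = [2, 1, 9, 11, 4, 6, 3, 7, 5, 0, 8, 10]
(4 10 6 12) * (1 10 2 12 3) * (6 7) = [0, 10, 12, 1, 2, 5, 3, 6, 8, 9, 7, 11, 4] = (1 10 7 6 3)(2 12 4)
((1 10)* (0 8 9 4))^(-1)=(0 4 9 8)(1 10)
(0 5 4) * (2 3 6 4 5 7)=(0 7 2 3 6 4)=[7, 1, 3, 6, 0, 5, 4, 2]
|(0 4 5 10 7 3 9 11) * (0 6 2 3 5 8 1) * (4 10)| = |(0 10 7 5 4 8 1)(2 3 9 11 6)| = 35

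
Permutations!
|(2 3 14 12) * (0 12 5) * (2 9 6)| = |(0 12 9 6 2 3 14 5)| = 8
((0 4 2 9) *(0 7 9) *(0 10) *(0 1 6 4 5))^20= ((0 5)(1 6 4 2 10)(7 9))^20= (10)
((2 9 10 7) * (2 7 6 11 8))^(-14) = (2 11 10)(6 9 8)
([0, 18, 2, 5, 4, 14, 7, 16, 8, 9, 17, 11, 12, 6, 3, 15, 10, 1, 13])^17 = [0, 18, 2, 14, 4, 3, 7, 16, 8, 9, 17, 11, 12, 6, 5, 15, 10, 1, 13]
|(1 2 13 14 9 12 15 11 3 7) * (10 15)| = |(1 2 13 14 9 12 10 15 11 3 7)| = 11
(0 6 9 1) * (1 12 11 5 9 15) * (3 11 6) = (0 3 11 5 9 12 6 15 1) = [3, 0, 2, 11, 4, 9, 15, 7, 8, 12, 10, 5, 6, 13, 14, 1]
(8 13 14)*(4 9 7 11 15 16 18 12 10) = (4 9 7 11 15 16 18 12 10)(8 13 14) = [0, 1, 2, 3, 9, 5, 6, 11, 13, 7, 4, 15, 10, 14, 8, 16, 18, 17, 12]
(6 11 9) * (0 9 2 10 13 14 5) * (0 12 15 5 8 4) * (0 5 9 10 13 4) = [10, 1, 13, 3, 5, 12, 11, 7, 0, 6, 4, 2, 15, 14, 8, 9] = (0 10 4 5 12 15 9 6 11 2 13 14 8)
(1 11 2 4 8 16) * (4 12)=(1 11 2 12 4 8 16)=[0, 11, 12, 3, 8, 5, 6, 7, 16, 9, 10, 2, 4, 13, 14, 15, 1]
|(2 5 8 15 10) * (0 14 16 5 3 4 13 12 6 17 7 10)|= 18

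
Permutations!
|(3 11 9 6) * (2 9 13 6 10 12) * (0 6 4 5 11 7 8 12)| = 36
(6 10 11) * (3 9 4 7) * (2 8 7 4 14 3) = (2 8 7)(3 9 14)(6 10 11) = [0, 1, 8, 9, 4, 5, 10, 2, 7, 14, 11, 6, 12, 13, 3]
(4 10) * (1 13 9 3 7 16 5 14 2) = [0, 13, 1, 7, 10, 14, 6, 16, 8, 3, 4, 11, 12, 9, 2, 15, 5] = (1 13 9 3 7 16 5 14 2)(4 10)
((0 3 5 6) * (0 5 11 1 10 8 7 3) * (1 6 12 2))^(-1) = (1 2 12 5 6 11 3 7 8 10)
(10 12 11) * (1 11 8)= (1 11 10 12 8)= [0, 11, 2, 3, 4, 5, 6, 7, 1, 9, 12, 10, 8]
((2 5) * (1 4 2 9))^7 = ((1 4 2 5 9))^7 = (1 2 9 4 5)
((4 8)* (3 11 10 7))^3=(3 7 10 11)(4 8)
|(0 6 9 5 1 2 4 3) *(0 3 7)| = 8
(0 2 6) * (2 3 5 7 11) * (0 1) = (0 3 5 7 11 2 6 1) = [3, 0, 6, 5, 4, 7, 1, 11, 8, 9, 10, 2]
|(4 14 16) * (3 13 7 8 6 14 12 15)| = |(3 13 7 8 6 14 16 4 12 15)| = 10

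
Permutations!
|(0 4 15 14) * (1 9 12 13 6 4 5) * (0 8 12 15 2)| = 12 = |(0 5 1 9 15 14 8 12 13 6 4 2)|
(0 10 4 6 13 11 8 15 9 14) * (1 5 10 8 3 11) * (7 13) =(0 8 15 9 14)(1 5 10 4 6 7 13)(3 11) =[8, 5, 2, 11, 6, 10, 7, 13, 15, 14, 4, 3, 12, 1, 0, 9]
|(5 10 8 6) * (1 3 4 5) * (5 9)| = |(1 3 4 9 5 10 8 6)| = 8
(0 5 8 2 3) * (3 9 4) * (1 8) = (0 5 1 8 2 9 4 3) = [5, 8, 9, 0, 3, 1, 6, 7, 2, 4]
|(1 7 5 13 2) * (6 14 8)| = |(1 7 5 13 2)(6 14 8)| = 15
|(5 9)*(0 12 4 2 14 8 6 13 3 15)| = 10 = |(0 12 4 2 14 8 6 13 3 15)(5 9)|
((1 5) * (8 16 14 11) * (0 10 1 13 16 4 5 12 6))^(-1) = ((0 10 1 12 6)(4 5 13 16 14 11 8))^(-1) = (0 6 12 1 10)(4 8 11 14 16 13 5)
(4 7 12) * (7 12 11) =(4 12)(7 11) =[0, 1, 2, 3, 12, 5, 6, 11, 8, 9, 10, 7, 4]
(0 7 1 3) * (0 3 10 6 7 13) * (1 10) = (0 13)(6 7 10) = [13, 1, 2, 3, 4, 5, 7, 10, 8, 9, 6, 11, 12, 0]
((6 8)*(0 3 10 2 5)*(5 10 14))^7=(0 5 14 3)(2 10)(6 8)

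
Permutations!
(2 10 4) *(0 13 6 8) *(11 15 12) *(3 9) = [13, 1, 10, 9, 2, 5, 8, 7, 0, 3, 4, 15, 11, 6, 14, 12] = (0 13 6 8)(2 10 4)(3 9)(11 15 12)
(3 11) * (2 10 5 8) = (2 10 5 8)(3 11) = [0, 1, 10, 11, 4, 8, 6, 7, 2, 9, 5, 3]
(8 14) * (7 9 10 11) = (7 9 10 11)(8 14) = [0, 1, 2, 3, 4, 5, 6, 9, 14, 10, 11, 7, 12, 13, 8]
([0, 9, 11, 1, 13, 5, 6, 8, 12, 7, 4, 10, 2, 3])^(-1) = (1 3 13 4 10 11 2 12 8 7 9)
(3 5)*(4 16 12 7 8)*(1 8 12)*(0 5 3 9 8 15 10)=(0 5 9 8 4 16 1 15 10)(7 12)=[5, 15, 2, 3, 16, 9, 6, 12, 4, 8, 0, 11, 7, 13, 14, 10, 1]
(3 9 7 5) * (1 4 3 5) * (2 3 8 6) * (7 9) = (9)(1 4 8 6 2 3 7) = [0, 4, 3, 7, 8, 5, 2, 1, 6, 9]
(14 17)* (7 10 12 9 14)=(7 10 12 9 14 17)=[0, 1, 2, 3, 4, 5, 6, 10, 8, 14, 12, 11, 9, 13, 17, 15, 16, 7]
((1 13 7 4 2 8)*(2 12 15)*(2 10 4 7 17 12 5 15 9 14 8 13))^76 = (1 12)(2 9)(8 17)(13 14)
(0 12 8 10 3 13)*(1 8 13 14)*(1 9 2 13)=[12, 8, 13, 14, 4, 5, 6, 7, 10, 2, 3, 11, 1, 0, 9]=(0 12 1 8 10 3 14 9 2 13)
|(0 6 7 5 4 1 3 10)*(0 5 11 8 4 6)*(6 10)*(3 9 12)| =|(1 9 12 3 6 7 11 8 4)(5 10)| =18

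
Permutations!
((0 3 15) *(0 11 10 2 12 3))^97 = ((2 12 3 15 11 10))^97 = (2 12 3 15 11 10)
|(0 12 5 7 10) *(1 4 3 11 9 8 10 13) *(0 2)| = 13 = |(0 12 5 7 13 1 4 3 11 9 8 10 2)|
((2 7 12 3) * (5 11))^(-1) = (2 3 12 7)(5 11)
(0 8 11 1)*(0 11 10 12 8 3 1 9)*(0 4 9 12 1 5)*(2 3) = [2, 11, 3, 5, 9, 0, 6, 7, 10, 4, 1, 12, 8] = (0 2 3 5)(1 11 12 8 10)(4 9)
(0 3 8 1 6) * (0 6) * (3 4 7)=[4, 0, 2, 8, 7, 5, 6, 3, 1]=(0 4 7 3 8 1)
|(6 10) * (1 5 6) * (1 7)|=|(1 5 6 10 7)|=5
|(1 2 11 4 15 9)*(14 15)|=7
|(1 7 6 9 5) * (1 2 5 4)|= 10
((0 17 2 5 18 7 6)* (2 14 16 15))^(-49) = ((0 17 14 16 15 2 5 18 7 6))^(-49) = (0 17 14 16 15 2 5 18 7 6)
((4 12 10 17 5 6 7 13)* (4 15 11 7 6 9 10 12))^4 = ((5 9 10 17)(7 13 15 11))^4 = (17)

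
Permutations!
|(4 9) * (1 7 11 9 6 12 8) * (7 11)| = |(1 11 9 4 6 12 8)| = 7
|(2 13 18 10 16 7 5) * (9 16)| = |(2 13 18 10 9 16 7 5)| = 8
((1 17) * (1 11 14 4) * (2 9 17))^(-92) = (1 4 14 11 17 9 2)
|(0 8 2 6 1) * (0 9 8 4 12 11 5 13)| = |(0 4 12 11 5 13)(1 9 8 2 6)| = 30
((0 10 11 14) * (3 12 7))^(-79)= ((0 10 11 14)(3 12 7))^(-79)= (0 10 11 14)(3 7 12)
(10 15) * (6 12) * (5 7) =(5 7)(6 12)(10 15) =[0, 1, 2, 3, 4, 7, 12, 5, 8, 9, 15, 11, 6, 13, 14, 10]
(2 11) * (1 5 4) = [0, 5, 11, 3, 1, 4, 6, 7, 8, 9, 10, 2] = (1 5 4)(2 11)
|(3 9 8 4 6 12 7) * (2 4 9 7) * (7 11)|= 12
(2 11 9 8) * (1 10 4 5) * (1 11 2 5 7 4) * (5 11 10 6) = (1 6 5 10)(4 7)(8 11 9) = [0, 6, 2, 3, 7, 10, 5, 4, 11, 8, 1, 9]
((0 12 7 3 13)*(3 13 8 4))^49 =(0 12 7 13)(3 8 4)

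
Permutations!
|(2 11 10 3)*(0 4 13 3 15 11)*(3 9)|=|(0 4 13 9 3 2)(10 15 11)|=6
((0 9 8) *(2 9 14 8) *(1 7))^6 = ((0 14 8)(1 7)(2 9))^6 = (14)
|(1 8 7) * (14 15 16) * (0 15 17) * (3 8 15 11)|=|(0 11 3 8 7 1 15 16 14 17)|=10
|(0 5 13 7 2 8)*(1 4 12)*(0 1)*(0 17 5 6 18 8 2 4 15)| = 6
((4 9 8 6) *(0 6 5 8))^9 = ((0 6 4 9)(5 8))^9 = (0 6 4 9)(5 8)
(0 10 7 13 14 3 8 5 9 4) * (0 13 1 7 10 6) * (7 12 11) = (0 6)(1 12 11 7)(3 8 5 9 4 13 14) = [6, 12, 2, 8, 13, 9, 0, 1, 5, 4, 10, 7, 11, 14, 3]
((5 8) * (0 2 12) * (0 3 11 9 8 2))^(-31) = (2 9 12 8 3 5 11)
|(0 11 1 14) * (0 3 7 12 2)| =|(0 11 1 14 3 7 12 2)| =8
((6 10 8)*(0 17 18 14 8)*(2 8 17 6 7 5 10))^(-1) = ((0 6 2 8 7 5 10)(14 17 18))^(-1) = (0 10 5 7 8 2 6)(14 18 17)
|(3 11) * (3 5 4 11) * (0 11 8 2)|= 6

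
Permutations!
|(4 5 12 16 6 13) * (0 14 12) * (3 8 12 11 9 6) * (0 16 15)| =13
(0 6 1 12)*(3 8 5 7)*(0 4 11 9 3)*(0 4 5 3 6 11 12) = [11, 0, 2, 8, 12, 7, 1, 4, 3, 6, 10, 9, 5] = (0 11 9 6 1)(3 8)(4 12 5 7)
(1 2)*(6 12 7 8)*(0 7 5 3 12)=(0 7 8 6)(1 2)(3 12 5)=[7, 2, 1, 12, 4, 3, 0, 8, 6, 9, 10, 11, 5]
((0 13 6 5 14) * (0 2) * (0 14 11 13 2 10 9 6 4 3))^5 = (0 6 3 9 4 10 13 14 11 2 5)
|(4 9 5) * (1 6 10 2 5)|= 7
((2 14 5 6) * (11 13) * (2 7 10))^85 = (2 14 5 6 7 10)(11 13)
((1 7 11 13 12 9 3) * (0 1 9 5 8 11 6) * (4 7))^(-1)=((0 1 4 7 6)(3 9)(5 8 11 13 12))^(-1)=(0 6 7 4 1)(3 9)(5 12 13 11 8)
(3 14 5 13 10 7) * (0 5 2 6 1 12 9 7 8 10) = (0 5 13)(1 12 9 7 3 14 2 6)(8 10) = [5, 12, 6, 14, 4, 13, 1, 3, 10, 7, 8, 11, 9, 0, 2]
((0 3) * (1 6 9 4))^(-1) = ((0 3)(1 6 9 4))^(-1) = (0 3)(1 4 9 6)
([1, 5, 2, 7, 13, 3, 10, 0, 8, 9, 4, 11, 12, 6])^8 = [3, 7, 2, 1, 4, 0, 6, 5, 8, 9, 10, 11, 12, 13]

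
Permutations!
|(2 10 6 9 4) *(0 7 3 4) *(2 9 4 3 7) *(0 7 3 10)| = 6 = |(0 2)(3 10 6 4 9 7)|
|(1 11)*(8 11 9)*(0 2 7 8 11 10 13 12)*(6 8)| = 24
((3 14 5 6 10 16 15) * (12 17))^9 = (3 5 10 15 14 6 16)(12 17)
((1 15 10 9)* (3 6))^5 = ((1 15 10 9)(3 6))^5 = (1 15 10 9)(3 6)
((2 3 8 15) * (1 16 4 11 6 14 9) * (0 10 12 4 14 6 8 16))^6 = (0 15 1 8 9 11 14 4 16 12 3 10 2)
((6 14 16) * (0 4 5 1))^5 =((0 4 5 1)(6 14 16))^5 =(0 4 5 1)(6 16 14)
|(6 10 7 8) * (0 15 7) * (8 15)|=|(0 8 6 10)(7 15)|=4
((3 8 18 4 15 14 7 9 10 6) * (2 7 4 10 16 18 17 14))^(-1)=(2 15 4 14 17 8 3 6 10 18 16 9 7)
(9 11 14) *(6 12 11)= [0, 1, 2, 3, 4, 5, 12, 7, 8, 6, 10, 14, 11, 13, 9]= (6 12 11 14 9)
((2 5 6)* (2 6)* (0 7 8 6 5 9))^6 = ((0 7 8 6 5 2 9))^6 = (0 9 2 5 6 8 7)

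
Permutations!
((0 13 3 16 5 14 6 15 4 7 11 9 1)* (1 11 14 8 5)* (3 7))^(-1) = (0 1 16 3 4 15 6 14 7 13)(5 8)(9 11)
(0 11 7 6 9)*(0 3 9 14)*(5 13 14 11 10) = [10, 1, 2, 9, 4, 13, 11, 6, 8, 3, 5, 7, 12, 14, 0] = (0 10 5 13 14)(3 9)(6 11 7)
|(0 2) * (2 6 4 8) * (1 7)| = 10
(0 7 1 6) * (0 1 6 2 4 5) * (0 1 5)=(0 7 6 5 1 2 4)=[7, 2, 4, 3, 0, 1, 5, 6]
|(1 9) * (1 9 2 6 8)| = 4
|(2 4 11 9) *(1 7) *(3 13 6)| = |(1 7)(2 4 11 9)(3 13 6)| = 12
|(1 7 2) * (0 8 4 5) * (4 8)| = |(8)(0 4 5)(1 7 2)| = 3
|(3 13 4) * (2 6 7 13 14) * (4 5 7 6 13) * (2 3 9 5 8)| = |(2 13 8)(3 14)(4 9 5 7)| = 12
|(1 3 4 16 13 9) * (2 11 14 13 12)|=10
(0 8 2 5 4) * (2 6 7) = (0 8 6 7 2 5 4) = [8, 1, 5, 3, 0, 4, 7, 2, 6]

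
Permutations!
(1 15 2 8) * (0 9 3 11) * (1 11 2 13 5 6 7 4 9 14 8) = (0 14 8 11)(1 15 13 5 6 7 4 9 3 2) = [14, 15, 1, 2, 9, 6, 7, 4, 11, 3, 10, 0, 12, 5, 8, 13]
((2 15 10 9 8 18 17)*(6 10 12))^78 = (2 8 6)(9 12 17)(10 15 18)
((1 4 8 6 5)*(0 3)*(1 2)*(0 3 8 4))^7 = (0 8 6 5 2 1) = ((0 8 6 5 2 1))^7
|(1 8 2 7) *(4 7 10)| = |(1 8 2 10 4 7)| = 6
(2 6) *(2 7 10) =(2 6 7 10) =[0, 1, 6, 3, 4, 5, 7, 10, 8, 9, 2]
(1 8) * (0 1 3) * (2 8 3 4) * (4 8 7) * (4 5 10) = [1, 3, 7, 0, 2, 10, 6, 5, 8, 9, 4] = (0 1 3)(2 7 5 10 4)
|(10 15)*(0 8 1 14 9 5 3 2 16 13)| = |(0 8 1 14 9 5 3 2 16 13)(10 15)| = 10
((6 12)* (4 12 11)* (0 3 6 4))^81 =(0 3 6 11)(4 12)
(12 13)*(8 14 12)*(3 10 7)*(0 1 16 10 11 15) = (0 1 16 10 7 3 11 15)(8 14 12 13) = [1, 16, 2, 11, 4, 5, 6, 3, 14, 9, 7, 15, 13, 8, 12, 0, 10]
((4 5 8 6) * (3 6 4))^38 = (4 8 5) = ((3 6)(4 5 8))^38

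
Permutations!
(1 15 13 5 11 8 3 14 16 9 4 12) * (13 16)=(1 15 16 9 4 12)(3 14 13 5 11 8)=[0, 15, 2, 14, 12, 11, 6, 7, 3, 4, 10, 8, 1, 5, 13, 16, 9]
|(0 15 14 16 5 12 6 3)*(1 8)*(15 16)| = |(0 16 5 12 6 3)(1 8)(14 15)| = 6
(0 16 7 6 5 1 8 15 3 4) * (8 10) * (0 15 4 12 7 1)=(0 16 1 10 8 4 15 3 12 7 6 5)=[16, 10, 2, 12, 15, 0, 5, 6, 4, 9, 8, 11, 7, 13, 14, 3, 1]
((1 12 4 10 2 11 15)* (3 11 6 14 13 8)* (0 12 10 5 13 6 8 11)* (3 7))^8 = (0 10 5 7 15 12 2 13 3 1 4 8 11)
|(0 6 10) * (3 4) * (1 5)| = |(0 6 10)(1 5)(3 4)| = 6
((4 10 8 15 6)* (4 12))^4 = ((4 10 8 15 6 12))^4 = (4 6 8)(10 12 15)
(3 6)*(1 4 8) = (1 4 8)(3 6) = [0, 4, 2, 6, 8, 5, 3, 7, 1]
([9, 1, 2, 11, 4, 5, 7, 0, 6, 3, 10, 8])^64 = (0 9 3 11 8 6 7)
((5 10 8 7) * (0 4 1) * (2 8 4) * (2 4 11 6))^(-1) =(0 1 4)(2 6 11 10 5 7 8)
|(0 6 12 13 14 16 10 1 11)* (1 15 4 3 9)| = 13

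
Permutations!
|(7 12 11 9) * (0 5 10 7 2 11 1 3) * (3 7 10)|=|(0 5 3)(1 7 12)(2 11 9)|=3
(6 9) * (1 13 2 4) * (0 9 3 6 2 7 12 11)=[9, 13, 4, 6, 1, 5, 3, 12, 8, 2, 10, 0, 11, 7]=(0 9 2 4 1 13 7 12 11)(3 6)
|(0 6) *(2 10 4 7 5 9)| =6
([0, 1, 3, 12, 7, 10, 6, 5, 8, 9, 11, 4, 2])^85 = (2 3 12)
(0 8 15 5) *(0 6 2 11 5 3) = [8, 1, 11, 0, 4, 6, 2, 7, 15, 9, 10, 5, 12, 13, 14, 3] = (0 8 15 3)(2 11 5 6)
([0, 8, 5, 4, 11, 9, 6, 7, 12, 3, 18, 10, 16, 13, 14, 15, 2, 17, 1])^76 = (1 2 4)(3 18 16)(5 11 8)(9 10 12)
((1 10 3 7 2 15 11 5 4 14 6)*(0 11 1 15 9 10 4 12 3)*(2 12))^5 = (15)(0 10 9 2 5 11)(3 12 7)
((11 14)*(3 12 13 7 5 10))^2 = (14)(3 13 5)(7 10 12)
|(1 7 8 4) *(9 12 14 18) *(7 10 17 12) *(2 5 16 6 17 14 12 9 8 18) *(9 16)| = 30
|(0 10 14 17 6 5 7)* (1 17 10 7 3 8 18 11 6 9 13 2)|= 30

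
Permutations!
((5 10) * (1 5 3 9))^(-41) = (1 9 3 10 5)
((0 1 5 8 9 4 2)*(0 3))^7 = (0 3 2 4 9 8 5 1)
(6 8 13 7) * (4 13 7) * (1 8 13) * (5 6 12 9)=(1 8 7 12 9 5 6 13 4)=[0, 8, 2, 3, 1, 6, 13, 12, 7, 5, 10, 11, 9, 4]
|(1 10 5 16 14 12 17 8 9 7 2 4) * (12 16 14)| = 12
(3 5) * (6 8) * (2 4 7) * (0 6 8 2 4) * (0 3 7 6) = (8)(2 3 5 7 4 6) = [0, 1, 3, 5, 6, 7, 2, 4, 8]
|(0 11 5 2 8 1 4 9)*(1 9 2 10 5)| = |(0 11 1 4 2 8 9)(5 10)| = 14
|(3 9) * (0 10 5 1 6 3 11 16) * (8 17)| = 18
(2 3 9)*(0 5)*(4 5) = (0 4 5)(2 3 9) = [4, 1, 3, 9, 5, 0, 6, 7, 8, 2]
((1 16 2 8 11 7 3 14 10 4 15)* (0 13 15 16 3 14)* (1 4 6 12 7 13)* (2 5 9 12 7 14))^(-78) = ((0 1 3)(2 8 11 13 15 4 16 5 9 12 14 10 6 7))^(-78) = (2 16 6 15 14 11 9)(4 10 13 12 8 5 7)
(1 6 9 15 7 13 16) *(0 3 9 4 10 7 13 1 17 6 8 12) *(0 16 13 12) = (0 3 9 15 12 16 17 6 4 10 7 1 8) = [3, 8, 2, 9, 10, 5, 4, 1, 0, 15, 7, 11, 16, 13, 14, 12, 17, 6]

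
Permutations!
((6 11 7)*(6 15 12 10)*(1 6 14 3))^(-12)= ((1 6 11 7 15 12 10 14 3))^(-12)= (1 10 7)(3 12 11)(6 14 15)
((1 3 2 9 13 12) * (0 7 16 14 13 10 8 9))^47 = ((0 7 16 14 13 12 1 3 2)(8 9 10))^47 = (0 16 13 1 2 7 14 12 3)(8 10 9)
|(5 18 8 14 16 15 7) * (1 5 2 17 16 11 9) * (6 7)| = 42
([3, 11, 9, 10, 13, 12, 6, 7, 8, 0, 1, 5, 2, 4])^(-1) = [9, 10, 12, 0, 13, 11, 6, 7, 8, 2, 3, 1, 5, 4]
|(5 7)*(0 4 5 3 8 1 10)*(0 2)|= 9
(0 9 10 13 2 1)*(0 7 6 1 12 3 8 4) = (0 9 10 13 2 12 3 8 4)(1 7 6) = [9, 7, 12, 8, 0, 5, 1, 6, 4, 10, 13, 11, 3, 2]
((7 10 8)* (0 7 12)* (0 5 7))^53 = (5 8 7 12 10)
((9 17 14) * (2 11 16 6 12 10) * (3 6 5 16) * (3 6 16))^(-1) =(2 10 12 6 11)(3 5 16)(9 14 17) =((2 11 6 12 10)(3 16 5)(9 17 14))^(-1)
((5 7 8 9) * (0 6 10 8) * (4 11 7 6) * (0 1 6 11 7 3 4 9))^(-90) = (0 10 1 4 11 9 8 6 7 3 5)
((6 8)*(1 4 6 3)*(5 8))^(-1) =(1 3 8 5 6 4)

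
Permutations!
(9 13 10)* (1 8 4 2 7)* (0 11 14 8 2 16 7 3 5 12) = [11, 2, 3, 5, 16, 12, 6, 1, 4, 13, 9, 14, 0, 10, 8, 15, 7] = (0 11 14 8 4 16 7 1 2 3 5 12)(9 13 10)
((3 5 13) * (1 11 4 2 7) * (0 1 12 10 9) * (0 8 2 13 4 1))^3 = (1 11)(2 10)(3 13 4 5)(7 9)(8 12)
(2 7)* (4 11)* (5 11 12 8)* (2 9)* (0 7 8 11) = (0 7 9 2 8 5)(4 12 11) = [7, 1, 8, 3, 12, 0, 6, 9, 5, 2, 10, 4, 11]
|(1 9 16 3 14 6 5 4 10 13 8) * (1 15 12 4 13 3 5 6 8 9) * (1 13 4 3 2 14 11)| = 14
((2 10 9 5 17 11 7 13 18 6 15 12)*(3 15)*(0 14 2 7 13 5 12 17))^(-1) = (0 5 7 12 9 10 2 14)(3 6 18 13 11 17 15)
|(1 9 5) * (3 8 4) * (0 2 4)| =15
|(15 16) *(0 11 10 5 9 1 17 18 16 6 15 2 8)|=22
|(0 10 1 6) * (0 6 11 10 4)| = 6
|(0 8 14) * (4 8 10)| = |(0 10 4 8 14)| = 5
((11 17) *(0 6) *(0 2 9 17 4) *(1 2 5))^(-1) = (0 4 11 17 9 2 1 5 6)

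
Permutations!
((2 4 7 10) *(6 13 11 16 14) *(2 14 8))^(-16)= (2 14 16 7 13)(4 6 8 10 11)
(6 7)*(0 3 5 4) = [3, 1, 2, 5, 0, 4, 7, 6] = (0 3 5 4)(6 7)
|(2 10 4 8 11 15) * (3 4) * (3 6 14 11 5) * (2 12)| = 28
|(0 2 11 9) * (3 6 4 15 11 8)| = 9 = |(0 2 8 3 6 4 15 11 9)|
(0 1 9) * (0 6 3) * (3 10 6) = (0 1 9 3)(6 10) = [1, 9, 2, 0, 4, 5, 10, 7, 8, 3, 6]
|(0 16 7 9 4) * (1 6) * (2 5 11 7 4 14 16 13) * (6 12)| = |(0 13 2 5 11 7 9 14 16 4)(1 12 6)| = 30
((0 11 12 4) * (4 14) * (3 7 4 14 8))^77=((14)(0 11 12 8 3 7 4))^77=(14)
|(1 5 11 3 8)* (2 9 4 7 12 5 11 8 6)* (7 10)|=12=|(1 11 3 6 2 9 4 10 7 12 5 8)|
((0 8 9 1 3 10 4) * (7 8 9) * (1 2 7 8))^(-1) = ((0 9 2 7 1 3 10 4))^(-1) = (0 4 10 3 1 7 2 9)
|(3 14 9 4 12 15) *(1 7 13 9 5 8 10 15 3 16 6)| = 14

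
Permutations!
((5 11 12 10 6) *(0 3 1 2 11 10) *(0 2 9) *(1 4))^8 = ((0 3 4 1 9)(2 11 12)(5 10 6))^8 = (0 1 3 9 4)(2 12 11)(5 6 10)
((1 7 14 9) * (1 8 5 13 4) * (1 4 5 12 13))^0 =(14)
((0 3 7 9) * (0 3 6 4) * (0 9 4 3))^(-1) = (0 9 4 7 3 6)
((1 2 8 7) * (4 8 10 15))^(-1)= ((1 2 10 15 4 8 7))^(-1)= (1 7 8 4 15 10 2)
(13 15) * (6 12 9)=[0, 1, 2, 3, 4, 5, 12, 7, 8, 6, 10, 11, 9, 15, 14, 13]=(6 12 9)(13 15)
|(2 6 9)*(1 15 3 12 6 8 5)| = 9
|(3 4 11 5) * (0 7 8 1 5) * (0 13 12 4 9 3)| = 20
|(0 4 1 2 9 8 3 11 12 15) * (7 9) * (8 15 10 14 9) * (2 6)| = 14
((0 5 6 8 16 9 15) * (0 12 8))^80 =(16)(0 6 5)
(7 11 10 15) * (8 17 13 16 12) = [0, 1, 2, 3, 4, 5, 6, 11, 17, 9, 15, 10, 8, 16, 14, 7, 12, 13] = (7 11 10 15)(8 17 13 16 12)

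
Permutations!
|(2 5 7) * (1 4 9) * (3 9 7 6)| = |(1 4 7 2 5 6 3 9)| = 8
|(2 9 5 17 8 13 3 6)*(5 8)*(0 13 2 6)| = |(0 13 3)(2 9 8)(5 17)| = 6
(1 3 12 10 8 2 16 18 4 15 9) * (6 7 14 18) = (1 3 12 10 8 2 16 6 7 14 18 4 15 9) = [0, 3, 16, 12, 15, 5, 7, 14, 2, 1, 8, 11, 10, 13, 18, 9, 6, 17, 4]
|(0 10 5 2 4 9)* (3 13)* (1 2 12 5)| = |(0 10 1 2 4 9)(3 13)(5 12)| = 6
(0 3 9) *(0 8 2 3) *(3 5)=(2 5 3 9 8)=[0, 1, 5, 9, 4, 3, 6, 7, 2, 8]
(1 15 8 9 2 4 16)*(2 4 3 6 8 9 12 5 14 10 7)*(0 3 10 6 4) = (0 3 4 16 1 15 9)(2 10 7)(5 14 6 8 12) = [3, 15, 10, 4, 16, 14, 8, 2, 12, 0, 7, 11, 5, 13, 6, 9, 1]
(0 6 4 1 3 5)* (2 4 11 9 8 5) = (0 6 11 9 8 5)(1 3 2 4) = [6, 3, 4, 2, 1, 0, 11, 7, 5, 8, 10, 9]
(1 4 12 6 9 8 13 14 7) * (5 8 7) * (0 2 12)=(0 2 12 6 9 7 1 4)(5 8 13 14)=[2, 4, 12, 3, 0, 8, 9, 1, 13, 7, 10, 11, 6, 14, 5]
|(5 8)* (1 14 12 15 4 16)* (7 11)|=|(1 14 12 15 4 16)(5 8)(7 11)|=6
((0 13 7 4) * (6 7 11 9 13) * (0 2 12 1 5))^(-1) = ((0 6 7 4 2 12 1 5)(9 13 11))^(-1) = (0 5 1 12 2 4 7 6)(9 11 13)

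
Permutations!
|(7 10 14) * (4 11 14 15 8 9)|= 8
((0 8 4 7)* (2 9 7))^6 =(9)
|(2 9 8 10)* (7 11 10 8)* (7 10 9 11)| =4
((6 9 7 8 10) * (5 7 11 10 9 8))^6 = ((5 7)(6 8 9 11 10))^6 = (6 8 9 11 10)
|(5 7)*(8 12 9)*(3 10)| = 6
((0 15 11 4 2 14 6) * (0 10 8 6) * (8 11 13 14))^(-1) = ((0 15 13 14)(2 8 6 10 11 4))^(-1) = (0 14 13 15)(2 4 11 10 6 8)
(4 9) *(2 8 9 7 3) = (2 8 9 4 7 3) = [0, 1, 8, 2, 7, 5, 6, 3, 9, 4]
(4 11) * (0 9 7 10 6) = (0 9 7 10 6)(4 11) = [9, 1, 2, 3, 11, 5, 0, 10, 8, 7, 6, 4]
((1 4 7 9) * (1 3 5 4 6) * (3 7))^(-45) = ((1 6)(3 5 4)(7 9))^(-45) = (1 6)(7 9)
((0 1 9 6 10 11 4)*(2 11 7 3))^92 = (0 9 10 3 11)(1 6 7 2 4)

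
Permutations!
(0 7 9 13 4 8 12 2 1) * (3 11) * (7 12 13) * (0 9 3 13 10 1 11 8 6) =(0 12 2 11 13 4 6)(1 9 7 3 8 10) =[12, 9, 11, 8, 6, 5, 0, 3, 10, 7, 1, 13, 2, 4]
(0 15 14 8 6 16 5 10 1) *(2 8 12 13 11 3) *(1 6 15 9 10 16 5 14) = [9, 0, 8, 2, 4, 16, 5, 7, 15, 10, 6, 3, 13, 11, 12, 1, 14] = (0 9 10 6 5 16 14 12 13 11 3 2 8 15 1)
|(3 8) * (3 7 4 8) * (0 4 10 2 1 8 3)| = |(0 4 3)(1 8 7 10 2)| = 15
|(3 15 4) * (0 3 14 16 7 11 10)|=9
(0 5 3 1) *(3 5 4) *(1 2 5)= [4, 0, 5, 2, 3, 1]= (0 4 3 2 5 1)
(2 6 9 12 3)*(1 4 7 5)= (1 4 7 5)(2 6 9 12 3)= [0, 4, 6, 2, 7, 1, 9, 5, 8, 12, 10, 11, 3]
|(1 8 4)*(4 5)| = 4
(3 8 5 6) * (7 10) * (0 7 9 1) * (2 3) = [7, 0, 3, 8, 4, 6, 2, 10, 5, 1, 9] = (0 7 10 9 1)(2 3 8 5 6)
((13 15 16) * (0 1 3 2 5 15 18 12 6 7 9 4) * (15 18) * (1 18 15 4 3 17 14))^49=(0 16 2 7 18 13 5 9 12 4 15 3 6)(1 17 14)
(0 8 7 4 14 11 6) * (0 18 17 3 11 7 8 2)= (0 2)(3 11 6 18 17)(4 14 7)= [2, 1, 0, 11, 14, 5, 18, 4, 8, 9, 10, 6, 12, 13, 7, 15, 16, 3, 17]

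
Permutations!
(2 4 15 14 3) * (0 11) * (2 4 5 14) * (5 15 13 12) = [11, 1, 15, 4, 13, 14, 6, 7, 8, 9, 10, 0, 5, 12, 3, 2] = (0 11)(2 15)(3 4 13 12 5 14)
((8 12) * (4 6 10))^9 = ((4 6 10)(8 12))^9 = (8 12)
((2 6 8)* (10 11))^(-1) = ((2 6 8)(10 11))^(-1) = (2 8 6)(10 11)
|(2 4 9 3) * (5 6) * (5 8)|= 12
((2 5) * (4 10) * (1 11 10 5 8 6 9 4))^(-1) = (1 10 11)(2 5 4 9 6 8)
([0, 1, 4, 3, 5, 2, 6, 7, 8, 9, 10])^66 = [0, 1, 2, 3, 4, 5, 6, 7, 8, 9, 10]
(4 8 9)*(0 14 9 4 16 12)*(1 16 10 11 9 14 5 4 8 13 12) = [5, 16, 2, 3, 13, 4, 6, 7, 8, 10, 11, 9, 0, 12, 14, 15, 1] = (0 5 4 13 12)(1 16)(9 10 11)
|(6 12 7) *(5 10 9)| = |(5 10 9)(6 12 7)| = 3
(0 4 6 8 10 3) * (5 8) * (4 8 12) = [8, 1, 2, 0, 6, 12, 5, 7, 10, 9, 3, 11, 4] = (0 8 10 3)(4 6 5 12)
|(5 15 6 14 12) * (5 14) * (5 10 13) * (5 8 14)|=|(5 15 6 10 13 8 14 12)|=8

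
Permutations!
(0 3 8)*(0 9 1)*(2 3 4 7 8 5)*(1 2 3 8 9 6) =(0 4 7 9 2 8 6 1)(3 5) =[4, 0, 8, 5, 7, 3, 1, 9, 6, 2]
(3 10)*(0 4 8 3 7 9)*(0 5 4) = (3 10 7 9 5 4 8) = [0, 1, 2, 10, 8, 4, 6, 9, 3, 5, 7]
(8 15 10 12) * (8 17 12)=(8 15 10)(12 17)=[0, 1, 2, 3, 4, 5, 6, 7, 15, 9, 8, 11, 17, 13, 14, 10, 16, 12]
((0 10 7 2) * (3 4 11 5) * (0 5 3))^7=((0 10 7 2 5)(3 4 11))^7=(0 7 5 10 2)(3 4 11)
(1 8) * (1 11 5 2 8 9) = [0, 9, 8, 3, 4, 2, 6, 7, 11, 1, 10, 5] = (1 9)(2 8 11 5)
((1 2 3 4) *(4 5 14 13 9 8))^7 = (1 8 13 5 2 4 9 14 3)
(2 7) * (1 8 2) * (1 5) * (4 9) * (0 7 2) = (0 7 5 1 8)(4 9) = [7, 8, 2, 3, 9, 1, 6, 5, 0, 4]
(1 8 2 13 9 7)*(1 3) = (1 8 2 13 9 7 3) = [0, 8, 13, 1, 4, 5, 6, 3, 2, 7, 10, 11, 12, 9]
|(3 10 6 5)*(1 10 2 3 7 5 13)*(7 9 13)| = |(1 10 6 7 5 9 13)(2 3)| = 14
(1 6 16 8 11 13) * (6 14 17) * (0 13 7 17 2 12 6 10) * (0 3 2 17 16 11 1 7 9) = (0 13 7 16 8 1 14 17 10 3 2 12 6 11 9) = [13, 14, 12, 2, 4, 5, 11, 16, 1, 0, 3, 9, 6, 7, 17, 15, 8, 10]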